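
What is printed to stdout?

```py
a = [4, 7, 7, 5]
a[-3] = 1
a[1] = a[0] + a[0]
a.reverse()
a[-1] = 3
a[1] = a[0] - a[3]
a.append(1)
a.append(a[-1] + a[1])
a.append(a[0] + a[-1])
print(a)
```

a[-3] = 1 → [4, 1, 7, 5]
a[1] = a[0]+a[0] = 4+4 = 8 → [4, 8, 7, 5]
reverse → [5, 7, 8, 4]
a[-1] = 3 → [5, 7, 8, 3]
a[1] = a[0]-a[3] = 5-3 = 2 → [5, 2, 8, 3]
append 1 → [5, 2, 8, 3, 1]
append a[-1]+a[1] = 1+2 = 3 → [5, 2, 8, 3, 1, 3]
append a[0]+a[-1] = 5+3 = 8 → [5, 2, 8, 3, 1, 3, 8]

[5, 2, 8, 3, 1, 3, 8]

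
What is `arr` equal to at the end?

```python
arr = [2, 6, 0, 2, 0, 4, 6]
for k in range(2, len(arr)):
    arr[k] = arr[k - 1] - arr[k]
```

k=2: arr[2] = 6-0 = 6 → [2, 6, 6, 2, 0, 4, 6]
k=3: arr[3] = 6-2 = 4 → [2, 6, 6, 4, 0, 4, 6]
k=4: arr[4] = 4-0 = 4 → [2, 6, 6, 4, 4, 4, 6]
k=5: arr[5] = 4-4 = 0 → [2, 6, 6, 4, 4, 0, 6]
k=6: arr[6] = 0-6 = -6 → [2, 6, 6, 4, 4, 0, -6]

[2, 6, 6, 4, 4, 0, -6]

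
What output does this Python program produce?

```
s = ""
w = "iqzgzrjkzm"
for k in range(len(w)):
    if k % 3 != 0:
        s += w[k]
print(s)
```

k=0: skip
k=1: add 'q' → 'q'
k=2: add 'z' → 'qz'
k=3: skip
k=4: add 'z' → 'qzz'
k=5: add 'r' → 'qzzr'
k=6: skip
k=7: add 'k' → 'qzzrk'
k=8: add 'z' → 'qzzrkz'
k=9: skip

qzzrkz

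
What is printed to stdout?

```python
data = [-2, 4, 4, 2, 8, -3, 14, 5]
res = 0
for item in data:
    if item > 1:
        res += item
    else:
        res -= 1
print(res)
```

35

item=-2: not >1, res = 0-1 = -1
item=4: >1, res = (-1)+4 = 3
item=4: >1, res = 3+4 = 7
item=2: >1, res = 7+2 = 9
item=8: >1, res = 9+8 = 17
item=-3: not >1, res = 17-1 = 16
item=14: >1, res = 16+14 = 30
item=5: >1, res = 30+5 = 35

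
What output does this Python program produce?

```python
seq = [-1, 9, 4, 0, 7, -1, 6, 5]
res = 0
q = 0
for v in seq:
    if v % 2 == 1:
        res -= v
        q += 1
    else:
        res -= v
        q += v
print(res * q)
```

-435

v=-1: odd, res = 0-(-1) = 1; q=1
v=9: odd, res = 1-9 = -8; q=2
v=4: not odd, res = (-8)-4 = -12; q=6
v=0: not odd, res = (-12)-0 = -12; q=6
v=7: odd, res = (-12)-7 = -19; q=7
v=-1: odd, res = (-19)-(-1) = -18; q=8
v=6: not odd, res = (-18)-6 = -24; q=14
v=5: odd, res = (-24)-5 = -29; q=15
res*q = (-29)*15 = -435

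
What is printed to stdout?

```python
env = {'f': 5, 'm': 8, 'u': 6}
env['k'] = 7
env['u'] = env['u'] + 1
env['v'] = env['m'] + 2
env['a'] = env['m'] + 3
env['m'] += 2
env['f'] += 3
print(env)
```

{'f': 8, 'm': 10, 'u': 7, 'k': 7, 'v': 10, 'a': 11}

env['k'] = 7 → {'f': 5, 'm': 8, 'u': 6, 'k': 7}
env['u'] = env['u']+1 = 7 → {'f': 5, 'm': 8, 'u': 7, 'k': 7}
env['v'] = env['m']+2 = 10 → {'f': 5, 'm': 8, 'u': 7, 'k': 7, 'v': 10}
env['a'] = env['m']+3 = 11 → {'f': 5, 'm': 8, 'u': 7, 'k': 7, 'v': 10, 'a': 11}
env['m'] = 8+2 = 10 → {'f': 5, 'm': 10, 'u': 7, 'k': 7, 'v': 10, 'a': 11}
env['f'] = 5+3 = 8 → {'f': 8, 'm': 10, 'u': 7, 'k': 7, 'v': 10, 'a': 11}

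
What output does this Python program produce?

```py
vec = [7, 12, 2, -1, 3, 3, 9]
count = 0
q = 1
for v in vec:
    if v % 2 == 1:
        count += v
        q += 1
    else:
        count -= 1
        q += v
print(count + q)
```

v=7: odd, count = 0+7 = 7; q=2
v=12: not odd, count = 7-1 = 6; q=14
v=2: not odd, count = 6-1 = 5; q=16
v=-1: odd, count = 5+(-1) = 4; q=17
v=3: odd, count = 4+3 = 7; q=18
v=3: odd, count = 7+3 = 10; q=19
v=9: odd, count = 10+9 = 19; q=20
count+q = 19+20 = 39

39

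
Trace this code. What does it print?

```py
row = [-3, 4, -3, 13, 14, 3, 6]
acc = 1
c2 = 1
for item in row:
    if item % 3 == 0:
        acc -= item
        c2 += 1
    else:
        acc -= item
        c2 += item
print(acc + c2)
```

item=-3: %3==0, acc = 1-(-3) = 4; c2=2
item=4: not %3==0, acc = 4-4 = 0; c2=6
item=-3: %3==0, acc = 0-(-3) = 3; c2=7
item=13: not %3==0, acc = 3-13 = -10; c2=20
item=14: not %3==0, acc = (-10)-14 = -24; c2=34
item=3: %3==0, acc = (-24)-3 = -27; c2=35
item=6: %3==0, acc = (-27)-6 = -33; c2=36
acc+c2 = (-33)+36 = 3

3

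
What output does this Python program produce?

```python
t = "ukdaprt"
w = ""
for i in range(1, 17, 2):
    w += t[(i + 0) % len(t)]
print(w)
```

i=1: add t[1]='k' → 'k'
i=3: add t[3]='a' → 'ka'
i=5: add t[5]='r' → 'kar'
i=7: add t[0]='u' → 'karu'
i=9: add t[2]='d' → 'karud'
i=11: add t[4]='p' → 'karudp'
i=13: add t[6]='t' → 'karudpt'
i=15: add t[1]='k' → 'karudptk'

karudptk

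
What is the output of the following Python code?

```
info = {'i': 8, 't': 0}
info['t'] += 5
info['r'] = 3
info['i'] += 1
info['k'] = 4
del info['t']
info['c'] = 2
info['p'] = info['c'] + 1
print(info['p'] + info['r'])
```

info['t'] = 0+5 = 5 → {'i': 8, 't': 5}
info['r'] = 3 → {'i': 8, 't': 5, 'r': 3}
info['i'] = 8+1 = 9 → {'i': 9, 't': 5, 'r': 3}
info['k'] = 4 → {'i': 9, 't': 5, 'r': 3, 'k': 4}
del 't' → {'i': 9, 'r': 3, 'k': 4}
info['c'] = 2 → {'i': 9, 'r': 3, 'k': 4, 'c': 2}
info['p'] = info['c']+1 = 3 → {'i': 9, 'r': 3, 'k': 4, 'c': 2, 'p': 3}
info['p']+info['r'] = 3+3 = 6

6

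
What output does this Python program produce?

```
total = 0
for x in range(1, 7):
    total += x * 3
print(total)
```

63

x=1: total = 0+1*3 = 3
x=2: total = 3+2*3 = 9
x=3: total = 9+3*3 = 18
x=4: total = 18+4*3 = 30
x=5: total = 30+5*3 = 45
x=6: total = 45+6*3 = 63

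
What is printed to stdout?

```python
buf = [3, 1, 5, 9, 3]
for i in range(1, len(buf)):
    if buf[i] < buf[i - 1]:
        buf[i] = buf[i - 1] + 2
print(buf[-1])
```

11

i=1: 1<3, buf[1] = 3+2 = 5 → [3, 5, 5, 9, 3]
i=2: 5>=5, unchanged → [3, 5, 5, 9, 3]
i=3: 9>=5, unchanged → [3, 5, 5, 9, 3]
i=4: 3<9, buf[4] = 9+2 = 11 → [3, 5, 5, 9, 11]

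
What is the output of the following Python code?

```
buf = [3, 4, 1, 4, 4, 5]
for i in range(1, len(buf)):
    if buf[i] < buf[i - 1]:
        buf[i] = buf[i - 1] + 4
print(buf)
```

[3, 4, 8, 12, 16, 20]

i=1: 4>=3, unchanged → [3, 4, 1, 4, 4, 5]
i=2: 1<4, buf[2] = 4+4 = 8 → [3, 4, 8, 4, 4, 5]
i=3: 4<8, buf[3] = 8+4 = 12 → [3, 4, 8, 12, 4, 5]
i=4: 4<12, buf[4] = 12+4 = 16 → [3, 4, 8, 12, 16, 5]
i=5: 5<16, buf[5] = 16+4 = 20 → [3, 4, 8, 12, 16, 20]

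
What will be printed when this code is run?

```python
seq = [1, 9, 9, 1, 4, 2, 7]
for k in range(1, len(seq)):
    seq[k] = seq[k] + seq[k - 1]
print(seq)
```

k=1: seq[1] = 9+1 = 10 → [1, 10, 9, 1, 4, 2, 7]
k=2: seq[2] = 9+10 = 19 → [1, 10, 19, 1, 4, 2, 7]
k=3: seq[3] = 1+19 = 20 → [1, 10, 19, 20, 4, 2, 7]
k=4: seq[4] = 4+20 = 24 → [1, 10, 19, 20, 24, 2, 7]
k=5: seq[5] = 2+24 = 26 → [1, 10, 19, 20, 24, 26, 7]
k=6: seq[6] = 7+26 = 33 → [1, 10, 19, 20, 24, 26, 33]

[1, 10, 19, 20, 24, 26, 33]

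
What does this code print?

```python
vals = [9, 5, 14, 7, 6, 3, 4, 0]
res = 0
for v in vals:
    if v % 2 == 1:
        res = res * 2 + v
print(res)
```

109

v=9: odd, res = 0*2+9 = 9
v=5: odd, res = 9*2+5 = 23
v=14: not odd
v=7: odd, res = 23*2+7 = 53
v=6: not odd
v=3: odd, res = 53*2+3 = 109
v=4: not odd
v=0: not odd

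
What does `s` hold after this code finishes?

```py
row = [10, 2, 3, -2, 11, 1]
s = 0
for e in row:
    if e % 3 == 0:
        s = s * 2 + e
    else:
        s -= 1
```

e=10: not %3==0, s = 0-1 = -1
e=2: not %3==0, s = (-1)-1 = -2
e=3: %3==0, s = (-2)*2+3 = -1
e=-2: not %3==0, s = (-1)-1 = -2
e=11: not %3==0, s = (-2)-1 = -3
e=1: not %3==0, s = (-3)-1 = -4

-4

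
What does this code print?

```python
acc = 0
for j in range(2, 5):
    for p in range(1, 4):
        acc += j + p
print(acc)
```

j=2,p=1: acc = 0+3 = 3
j=2,p=2: acc = 3+4 = 7
j=2,p=3: acc = 7+5 = 12
j=3,p=1: acc = 12+4 = 16
j=3,p=2: acc = 16+5 = 21
j=3,p=3: acc = 21+6 = 27
j=4,p=1: acc = 27+5 = 32
j=4,p=2: acc = 32+6 = 38
j=4,p=3: acc = 38+7 = 45

45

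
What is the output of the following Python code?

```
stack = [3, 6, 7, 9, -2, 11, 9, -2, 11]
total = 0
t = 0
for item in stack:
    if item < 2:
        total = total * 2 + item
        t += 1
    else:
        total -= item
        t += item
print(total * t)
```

item=3: not <2, total = 0-3 = -3; t=3
item=6: not <2, total = (-3)-6 = -9; t=9
item=7: not <2, total = (-9)-7 = -16; t=16
item=9: not <2, total = (-16)-9 = -25; t=25
item=-2: <2, total = (-25)*2+(-2) = -52; t=26
item=11: not <2, total = (-52)-11 = -63; t=37
item=9: not <2, total = (-63)-9 = -72; t=46
item=-2: <2, total = (-72)*2+(-2) = -146; t=47
item=11: not <2, total = (-146)-11 = -157; t=58
total*t = (-157)*58 = -9106

-9106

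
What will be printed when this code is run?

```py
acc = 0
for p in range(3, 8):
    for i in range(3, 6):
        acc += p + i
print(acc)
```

135

p=3,i=3: acc = 0+6 = 6
p=3,i=4: acc = 6+7 = 13
p=3,i=5: acc = 13+8 = 21
p=4,i=3: acc = 21+7 = 28
p=4,i=4: acc = 28+8 = 36
p=4,i=5: acc = 36+9 = 45
p=5,i=3: acc = 45+8 = 53
p=5,i=4: acc = 53+9 = 62
p=5,i=5: acc = 62+10 = 72
p=6,i=3: acc = 72+9 = 81
p=6,i=4: acc = 81+10 = 91
p=6,i=5: acc = 91+11 = 102
p=7,i=3: acc = 102+10 = 112
p=7,i=4: acc = 112+11 = 123
p=7,i=5: acc = 123+12 = 135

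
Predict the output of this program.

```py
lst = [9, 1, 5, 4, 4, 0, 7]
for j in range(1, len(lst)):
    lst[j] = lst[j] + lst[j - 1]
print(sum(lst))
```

j=1: lst[1] = 1+9 = 10 → [9, 10, 5, 4, 4, 0, 7]
j=2: lst[2] = 5+10 = 15 → [9, 10, 15, 4, 4, 0, 7]
j=3: lst[3] = 4+15 = 19 → [9, 10, 15, 19, 4, 0, 7]
j=4: lst[4] = 4+19 = 23 → [9, 10, 15, 19, 23, 0, 7]
j=5: lst[5] = 0+23 = 23 → [9, 10, 15, 19, 23, 23, 7]
j=6: lst[6] = 7+23 = 30 → [9, 10, 15, 19, 23, 23, 30]
sum = 129

129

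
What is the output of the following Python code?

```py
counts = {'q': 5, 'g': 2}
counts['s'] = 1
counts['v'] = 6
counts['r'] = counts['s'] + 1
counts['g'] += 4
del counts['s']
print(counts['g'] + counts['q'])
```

11

counts['s'] = 1 → {'q': 5, 'g': 2, 's': 1}
counts['v'] = 6 → {'q': 5, 'g': 2, 's': 1, 'v': 6}
counts['r'] = counts['s']+1 = 2 → {'q': 5, 'g': 2, 's': 1, 'v': 6, 'r': 2}
counts['g'] = 2+4 = 6 → {'q': 5, 'g': 6, 's': 1, 'v': 6, 'r': 2}
del 's' → {'q': 5, 'g': 6, 'v': 6, 'r': 2}
counts['g']+counts['q'] = 6+5 = 11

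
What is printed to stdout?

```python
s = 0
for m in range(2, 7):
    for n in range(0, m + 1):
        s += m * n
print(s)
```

m=2,n=0: s = 0+0 = 0
m=2,n=1: s = 0+2 = 2
m=2,n=2: s = 2+4 = 6
m=3,n=0: s = 6+0 = 6
m=3,n=1: s = 6+3 = 9
m=3,n=2: s = 9+6 = 15
m=3,n=3: s = 15+9 = 24
m=4,n=0: s = 24+0 = 24
m=4,n=1: s = 24+4 = 28
m=4,n=2: s = 28+8 = 36
m=4,n=3: s = 36+12 = 48
m=4,n=4: s = 48+16 = 64
m=5,n=0: s = 64+0 = 64
m=5,n=1: s = 64+5 = 69
m=5,n=2: s = 69+10 = 79
m=5,n=3: s = 79+15 = 94
m=5,n=4: s = 94+20 = 114
m=5,n=5: s = 114+25 = 139
m=6,n=0: s = 139+0 = 139
m=6,n=1: s = 139+6 = 145
m=6,n=2: s = 145+12 = 157
m=6,n=3: s = 157+18 = 175
m=6,n=4: s = 175+24 = 199
m=6,n=5: s = 199+30 = 229
m=6,n=6: s = 229+36 = 265

265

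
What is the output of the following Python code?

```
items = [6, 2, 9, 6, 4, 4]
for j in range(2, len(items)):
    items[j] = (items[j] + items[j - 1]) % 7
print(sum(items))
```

j=2: items[2] = (9+2)%7 = 4 → [6, 2, 4, 6, 4, 4]
j=3: items[3] = (6+4)%7 = 3 → [6, 2, 4, 3, 4, 4]
j=4: items[4] = (4+3)%7 = 0 → [6, 2, 4, 3, 0, 4]
j=5: items[5] = (4+0)%7 = 4 → [6, 2, 4, 3, 0, 4]
sum = 19

19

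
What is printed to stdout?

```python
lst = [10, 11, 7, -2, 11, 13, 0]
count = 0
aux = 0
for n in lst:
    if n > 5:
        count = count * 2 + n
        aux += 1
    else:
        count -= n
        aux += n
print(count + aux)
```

322

n=10: >5, count = 0*2+10 = 10; aux=1
n=11: >5, count = 10*2+11 = 31; aux=2
n=7: >5, count = 31*2+7 = 69; aux=3
n=-2: not >5, count = 69-(-2) = 71; aux=1
n=11: >5, count = 71*2+11 = 153; aux=2
n=13: >5, count = 153*2+13 = 319; aux=3
n=0: not >5, count = 319-0 = 319; aux=3
count+aux = 319+3 = 322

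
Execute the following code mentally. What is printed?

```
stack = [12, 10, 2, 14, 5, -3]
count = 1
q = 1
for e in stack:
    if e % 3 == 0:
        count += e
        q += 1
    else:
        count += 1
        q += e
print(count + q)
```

48

e=12: %3==0, count = 1+12 = 13; q=2
e=10: not %3==0, count = 13+1 = 14; q=12
e=2: not %3==0, count = 14+1 = 15; q=14
e=14: not %3==0, count = 15+1 = 16; q=28
e=5: not %3==0, count = 16+1 = 17; q=33
e=-3: %3==0, count = 17+(-3) = 14; q=34
count+q = 14+34 = 48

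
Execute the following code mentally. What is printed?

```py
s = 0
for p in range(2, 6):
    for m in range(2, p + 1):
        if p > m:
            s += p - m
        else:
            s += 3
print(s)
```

p=2,m=2: not 2>2, s = 0+3 = 3
p=3,m=2: 3>2, s = 3+1 = 4
p=3,m=3: not 3>3, s = 4+3 = 7
p=4,m=2: 4>2, s = 7+2 = 9
p=4,m=3: 4>3, s = 9+1 = 10
p=4,m=4: not 4>4, s = 10+3 = 13
p=5,m=2: 5>2, s = 13+3 = 16
p=5,m=3: 5>3, s = 16+2 = 18
p=5,m=4: 5>4, s = 18+1 = 19
p=5,m=5: not 5>5, s = 19+3 = 22

22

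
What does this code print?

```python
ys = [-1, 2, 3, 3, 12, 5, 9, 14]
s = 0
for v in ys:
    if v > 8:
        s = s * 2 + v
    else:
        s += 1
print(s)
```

116

v=-1: not >8, s = 0+1 = 1
v=2: not >8, s = 1+1 = 2
v=3: not >8, s = 2+1 = 3
v=3: not >8, s = 3+1 = 4
v=12: >8, s = 4*2+12 = 20
v=5: not >8, s = 20+1 = 21
v=9: >8, s = 21*2+9 = 51
v=14: >8, s = 51*2+14 = 116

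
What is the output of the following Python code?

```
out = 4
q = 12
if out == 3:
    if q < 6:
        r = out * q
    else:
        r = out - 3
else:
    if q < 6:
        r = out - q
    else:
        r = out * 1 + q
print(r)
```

out=4, q=12
out == 3 is False; q < 6 is False
→ r = out * 1 + q = 16

16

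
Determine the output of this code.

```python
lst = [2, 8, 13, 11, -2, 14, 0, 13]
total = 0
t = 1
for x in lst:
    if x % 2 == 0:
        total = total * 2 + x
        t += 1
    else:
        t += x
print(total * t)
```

4988

x=2: even, total = 0*2+2 = 2; t=2
x=8: even, total = 2*2+8 = 12; t=3
x=13: not even; t=16
x=11: not even; t=27
x=-2: even, total = 12*2+(-2) = 22; t=28
x=14: even, total = 22*2+14 = 58; t=29
x=0: even, total = 58*2+0 = 116; t=30
x=13: not even; t=43
total*t = 116*43 = 4988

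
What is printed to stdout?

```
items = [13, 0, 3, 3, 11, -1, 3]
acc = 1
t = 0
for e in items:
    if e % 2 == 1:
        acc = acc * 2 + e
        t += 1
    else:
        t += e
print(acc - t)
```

e=13: odd, acc = 1*2+13 = 15; t=1
e=0: not odd; t=1
e=3: odd, acc = 15*2+3 = 33; t=2
e=3: odd, acc = 33*2+3 = 69; t=3
e=11: odd, acc = 69*2+11 = 149; t=4
e=-1: odd, acc = 149*2+(-1) = 297; t=5
e=3: odd, acc = 297*2+3 = 597; t=6
acc-t = 597-6 = 591

591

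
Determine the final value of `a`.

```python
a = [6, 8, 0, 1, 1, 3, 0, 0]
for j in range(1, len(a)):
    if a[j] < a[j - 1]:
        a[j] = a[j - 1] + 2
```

[6, 8, 10, 12, 14, 16, 18, 20]

j=1: 8>=6, unchanged → [6, 8, 0, 1, 1, 3, 0, 0]
j=2: 0<8, a[2] = 8+2 = 10 → [6, 8, 10, 1, 1, 3, 0, 0]
j=3: 1<10, a[3] = 10+2 = 12 → [6, 8, 10, 12, 1, 3, 0, 0]
j=4: 1<12, a[4] = 12+2 = 14 → [6, 8, 10, 12, 14, 3, 0, 0]
j=5: 3<14, a[5] = 14+2 = 16 → [6, 8, 10, 12, 14, 16, 0, 0]
j=6: 0<16, a[6] = 16+2 = 18 → [6, 8, 10, 12, 14, 16, 18, 0]
j=7: 0<18, a[7] = 18+2 = 20 → [6, 8, 10, 12, 14, 16, 18, 20]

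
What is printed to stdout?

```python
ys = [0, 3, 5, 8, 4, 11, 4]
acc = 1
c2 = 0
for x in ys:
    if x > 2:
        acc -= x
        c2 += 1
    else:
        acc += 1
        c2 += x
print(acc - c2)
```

-39

x=0: not >2, acc = 1+1 = 2; c2=0
x=3: >2, acc = 2-3 = -1; c2=1
x=5: >2, acc = (-1)-5 = -6; c2=2
x=8: >2, acc = (-6)-8 = -14; c2=3
x=4: >2, acc = (-14)-4 = -18; c2=4
x=11: >2, acc = (-18)-11 = -29; c2=5
x=4: >2, acc = (-29)-4 = -33; c2=6
acc-c2 = (-33)-6 = -39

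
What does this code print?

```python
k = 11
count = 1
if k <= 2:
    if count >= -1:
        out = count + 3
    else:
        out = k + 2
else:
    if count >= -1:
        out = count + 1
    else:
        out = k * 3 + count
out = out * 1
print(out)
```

2

k=11, count=1
k <= 2 is False; count >= -1 is True
→ out = count + 1 = 2
out = 2*1 = 2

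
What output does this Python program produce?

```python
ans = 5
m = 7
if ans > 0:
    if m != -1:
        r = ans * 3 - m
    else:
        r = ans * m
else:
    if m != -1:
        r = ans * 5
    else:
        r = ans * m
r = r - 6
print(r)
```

ans=5, m=7
ans > 0 is True; m != -1 is True
→ r = ans * 3 - m = 8
r = 8-6 = 2

2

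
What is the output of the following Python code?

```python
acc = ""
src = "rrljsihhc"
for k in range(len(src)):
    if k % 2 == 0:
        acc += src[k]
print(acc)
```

rlshc

k=0: add 'r' → 'r'
k=1: skip
k=2: add 'l' → 'rl'
k=3: skip
k=4: add 's' → 'rls'
k=5: skip
k=6: add 'h' → 'rlsh'
k=7: skip
k=8: add 'c' → 'rlshc'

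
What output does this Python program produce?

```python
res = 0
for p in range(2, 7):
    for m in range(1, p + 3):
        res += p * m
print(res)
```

p=2,m=1: res = 0+2 = 2
p=2,m=2: res = 2+4 = 6
p=2,m=3: res = 6+6 = 12
p=2,m=4: res = 12+8 = 20
p=3,m=1: res = 20+3 = 23
p=3,m=2: res = 23+6 = 29
p=3,m=3: res = 29+9 = 38
p=3,m=4: res = 38+12 = 50
p=3,m=5: res = 50+15 = 65
p=4,m=1: res = 65+4 = 69
p=4,m=2: res = 69+8 = 77
p=4,m=3: res = 77+12 = 89
p=4,m=4: res = 89+16 = 105
p=4,m=5: res = 105+20 = 125
p=4,m=6: res = 125+24 = 149
p=5,m=1: res = 149+5 = 154
p=5,m=2: res = 154+10 = 164
p=5,m=3: res = 164+15 = 179
p=5,m=4: res = 179+20 = 199
p=5,m=5: res = 199+25 = 224
p=5,m=6: res = 224+30 = 254
p=5,m=7: res = 254+35 = 289
p=6,m=1: res = 289+6 = 295
p=6,m=2: res = 295+12 = 307
p=6,m=3: res = 307+18 = 325
p=6,m=4: res = 325+24 = 349
p=6,m=5: res = 349+30 = 379
p=6,m=6: res = 379+36 = 415
p=6,m=7: res = 415+42 = 457
p=6,m=8: res = 457+48 = 505

505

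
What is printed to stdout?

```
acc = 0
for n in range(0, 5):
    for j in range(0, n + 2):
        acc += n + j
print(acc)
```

85

n=0,j=0: acc = 0+0 = 0
n=0,j=1: acc = 0+1 = 1
n=1,j=0: acc = 1+1 = 2
n=1,j=1: acc = 2+2 = 4
n=1,j=2: acc = 4+3 = 7
n=2,j=0: acc = 7+2 = 9
n=2,j=1: acc = 9+3 = 12
n=2,j=2: acc = 12+4 = 16
n=2,j=3: acc = 16+5 = 21
n=3,j=0: acc = 21+3 = 24
n=3,j=1: acc = 24+4 = 28
n=3,j=2: acc = 28+5 = 33
n=3,j=3: acc = 33+6 = 39
n=3,j=4: acc = 39+7 = 46
n=4,j=0: acc = 46+4 = 50
n=4,j=1: acc = 50+5 = 55
n=4,j=2: acc = 55+6 = 61
n=4,j=3: acc = 61+7 = 68
n=4,j=4: acc = 68+8 = 76
n=4,j=5: acc = 76+9 = 85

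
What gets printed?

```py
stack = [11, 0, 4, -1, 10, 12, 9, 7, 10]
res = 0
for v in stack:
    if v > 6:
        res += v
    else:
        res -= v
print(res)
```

56

v=11: >6, res = 0+11 = 11
v=0: not >6, res = 11-0 = 11
v=4: not >6, res = 11-4 = 7
v=-1: not >6, res = 7-(-1) = 8
v=10: >6, res = 8+10 = 18
v=12: >6, res = 18+12 = 30
v=9: >6, res = 30+9 = 39
v=7: >6, res = 39+7 = 46
v=10: >6, res = 46+10 = 56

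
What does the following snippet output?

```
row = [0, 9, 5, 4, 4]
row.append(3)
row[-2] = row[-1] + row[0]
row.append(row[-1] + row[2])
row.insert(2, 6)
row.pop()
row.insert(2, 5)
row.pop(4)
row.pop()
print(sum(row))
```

append 3 → [0, 9, 5, 4, 4, 3]
row[-2] = row[-1]+row[0] = 3+0 = 3 → [0, 9, 5, 4, 3, 3]
append row[-1]+row[2] = 3+5 = 8 → [0, 9, 5, 4, 3, 3, 8]
insert 6 at 2 → [0, 9, 6, 5, 4, 3, 3, 8]
pop() removes 8 → [0, 9, 6, 5, 4, 3, 3]
insert 5 at 2 → [0, 9, 5, 6, 5, 4, 3, 3]
pop(4) removes 5 → [0, 9, 5, 6, 4, 3, 3]
pop() removes 3 → [0, 9, 5, 6, 4, 3]
sum = 27

27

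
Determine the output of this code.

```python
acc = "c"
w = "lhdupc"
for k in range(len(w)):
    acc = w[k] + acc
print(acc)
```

cpudhlc

k=0: prepend 'l' → 'lc'
k=1: prepend 'h' → 'hlc'
k=2: prepend 'd' → 'dhlc'
k=3: prepend 'u' → 'udhlc'
k=4: prepend 'p' → 'pudhlc'
k=5: prepend 'c' → 'cpudhlc'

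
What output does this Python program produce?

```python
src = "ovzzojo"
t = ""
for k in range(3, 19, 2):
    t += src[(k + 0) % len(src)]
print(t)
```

zjozoovz

k=3: add src[3]='z' → 'z'
k=5: add src[5]='j' → 'zj'
k=7: add src[0]='o' → 'zjo'
k=9: add src[2]='z' → 'zjoz'
k=11: add src[4]='o' → 'zjozo'
k=13: add src[6]='o' → 'zjozoo'
k=15: add src[1]='v' → 'zjozoov'
k=17: add src[3]='z' → 'zjozoovz'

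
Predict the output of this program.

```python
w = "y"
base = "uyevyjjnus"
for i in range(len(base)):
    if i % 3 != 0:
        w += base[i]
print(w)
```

i=0: skip
i=1: add 'y' → 'yy'
i=2: add 'e' → 'yye'
i=3: skip
i=4: add 'y' → 'yyey'
i=5: add 'j' → 'yyeyj'
i=6: skip
i=7: add 'n' → 'yyeyjn'
i=8: add 'u' → 'yyeyjnu'
i=9: skip

yyeyjnu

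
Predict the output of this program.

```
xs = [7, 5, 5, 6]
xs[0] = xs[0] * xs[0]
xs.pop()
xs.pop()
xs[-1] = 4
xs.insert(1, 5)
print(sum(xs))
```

58

xs[0] = xs[0]*xs[0] = 7*7 = 49 → [49, 5, 5, 6]
pop() removes 6 → [49, 5, 5]
pop() removes 5 → [49, 5]
xs[-1] = 4 → [49, 4]
insert 5 at 1 → [49, 5, 4]
sum = 58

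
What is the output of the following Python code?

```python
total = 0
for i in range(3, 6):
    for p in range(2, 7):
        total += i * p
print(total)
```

i=3,p=2: total = 0+6 = 6
i=3,p=3: total = 6+9 = 15
i=3,p=4: total = 15+12 = 27
i=3,p=5: total = 27+15 = 42
i=3,p=6: total = 42+18 = 60
i=4,p=2: total = 60+8 = 68
i=4,p=3: total = 68+12 = 80
i=4,p=4: total = 80+16 = 96
i=4,p=5: total = 96+20 = 116
i=4,p=6: total = 116+24 = 140
i=5,p=2: total = 140+10 = 150
i=5,p=3: total = 150+15 = 165
i=5,p=4: total = 165+20 = 185
i=5,p=5: total = 185+25 = 210
i=5,p=6: total = 210+30 = 240

240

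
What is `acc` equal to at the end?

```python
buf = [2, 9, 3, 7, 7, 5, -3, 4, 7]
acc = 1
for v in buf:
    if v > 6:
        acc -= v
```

-29

v=2: not >6
v=9: >6, acc = 1-9 = -8
v=3: not >6
v=7: >6, acc = (-8)-7 = -15
v=7: >6, acc = (-15)-7 = -22
v=5: not >6
v=-3: not >6
v=4: not >6
v=7: >6, acc = (-22)-7 = -29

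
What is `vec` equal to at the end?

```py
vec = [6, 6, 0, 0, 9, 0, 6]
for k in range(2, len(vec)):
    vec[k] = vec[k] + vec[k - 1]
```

k=2: vec[2] = 0+6 = 6 → [6, 6, 6, 0, 9, 0, 6]
k=3: vec[3] = 0+6 = 6 → [6, 6, 6, 6, 9, 0, 6]
k=4: vec[4] = 9+6 = 15 → [6, 6, 6, 6, 15, 0, 6]
k=5: vec[5] = 0+15 = 15 → [6, 6, 6, 6, 15, 15, 6]
k=6: vec[6] = 6+15 = 21 → [6, 6, 6, 6, 15, 15, 21]

[6, 6, 6, 6, 15, 15, 21]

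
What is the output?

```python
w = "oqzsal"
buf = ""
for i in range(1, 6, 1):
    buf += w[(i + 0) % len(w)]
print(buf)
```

qzsal

i=1: add w[1]='q' → 'q'
i=2: add w[2]='z' → 'qz'
i=3: add w[3]='s' → 'qzs'
i=4: add w[4]='a' → 'qzsa'
i=5: add w[5]='l' → 'qzsal'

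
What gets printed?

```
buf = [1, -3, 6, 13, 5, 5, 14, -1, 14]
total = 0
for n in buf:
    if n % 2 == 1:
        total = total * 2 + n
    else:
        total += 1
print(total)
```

136

n=1: odd, total = 0*2+1 = 1
n=-3: odd, total = 1*2+(-3) = -1
n=6: not odd, total = (-1)+1 = 0
n=13: odd, total = 0*2+13 = 13
n=5: odd, total = 13*2+5 = 31
n=5: odd, total = 31*2+5 = 67
n=14: not odd, total = 67+1 = 68
n=-1: odd, total = 68*2+(-1) = 135
n=14: not odd, total = 135+1 = 136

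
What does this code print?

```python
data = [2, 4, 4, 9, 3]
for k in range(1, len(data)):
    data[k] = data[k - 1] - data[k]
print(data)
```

k=1: data[1] = 2-4 = -2 → [2, -2, 4, 9, 3]
k=2: data[2] = (-2)-4 = -6 → [2, -2, -6, 9, 3]
k=3: data[3] = (-6)-9 = -15 → [2, -2, -6, -15, 3]
k=4: data[4] = (-15)-3 = -18 → [2, -2, -6, -15, -18]

[2, -2, -6, -15, -18]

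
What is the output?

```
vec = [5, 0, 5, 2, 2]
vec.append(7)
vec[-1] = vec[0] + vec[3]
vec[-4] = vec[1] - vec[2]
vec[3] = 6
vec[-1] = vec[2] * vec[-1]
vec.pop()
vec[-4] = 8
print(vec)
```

[5, 8, -5, 6, 2]

append 7 → [5, 0, 5, 2, 2, 7]
vec[-1] = vec[0]+vec[3] = 5+2 = 7 → [5, 0, 5, 2, 2, 7]
vec[-4] = vec[1]-vec[2] = 0-5 = -5 → [5, 0, -5, 2, 2, 7]
vec[3] = 6 → [5, 0, -5, 6, 2, 7]
vec[-1] = vec[2]*vec[-1] = (-5)*7 = -35 → [5, 0, -5, 6, 2, -35]
pop() removes -35 → [5, 0, -5, 6, 2]
vec[-4] = 8 → [5, 8, -5, 6, 2]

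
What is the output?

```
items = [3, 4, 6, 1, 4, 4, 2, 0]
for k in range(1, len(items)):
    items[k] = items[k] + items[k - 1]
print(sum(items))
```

k=1: items[1] = 4+3 = 7 → [3, 7, 6, 1, 4, 4, 2, 0]
k=2: items[2] = 6+7 = 13 → [3, 7, 13, 1, 4, 4, 2, 0]
k=3: items[3] = 1+13 = 14 → [3, 7, 13, 14, 4, 4, 2, 0]
k=4: items[4] = 4+14 = 18 → [3, 7, 13, 14, 18, 4, 2, 0]
k=5: items[5] = 4+18 = 22 → [3, 7, 13, 14, 18, 22, 2, 0]
k=6: items[6] = 2+22 = 24 → [3, 7, 13, 14, 18, 22, 24, 0]
k=7: items[7] = 0+24 = 24 → [3, 7, 13, 14, 18, 22, 24, 24]
sum = 125

125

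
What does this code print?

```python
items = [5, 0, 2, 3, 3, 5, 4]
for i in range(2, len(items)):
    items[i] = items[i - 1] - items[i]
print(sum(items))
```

i=2: items[2] = 0-2 = -2 → [5, 0, -2, 3, 3, 5, 4]
i=3: items[3] = (-2)-3 = -5 → [5, 0, -2, -5, 3, 5, 4]
i=4: items[4] = (-5)-3 = -8 → [5, 0, -2, -5, -8, 5, 4]
i=5: items[5] = (-8)-5 = -13 → [5, 0, -2, -5, -8, -13, 4]
i=6: items[6] = (-13)-4 = -17 → [5, 0, -2, -5, -8, -13, -17]
sum = -40

-40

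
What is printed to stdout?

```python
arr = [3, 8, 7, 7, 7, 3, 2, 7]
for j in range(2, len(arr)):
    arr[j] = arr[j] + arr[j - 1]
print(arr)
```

[3, 8, 15, 22, 29, 32, 34, 41]

j=2: arr[2] = 7+8 = 15 → [3, 8, 15, 7, 7, 3, 2, 7]
j=3: arr[3] = 7+15 = 22 → [3, 8, 15, 22, 7, 3, 2, 7]
j=4: arr[4] = 7+22 = 29 → [3, 8, 15, 22, 29, 3, 2, 7]
j=5: arr[5] = 3+29 = 32 → [3, 8, 15, 22, 29, 32, 2, 7]
j=6: arr[6] = 2+32 = 34 → [3, 8, 15, 22, 29, 32, 34, 7]
j=7: arr[7] = 7+34 = 41 → [3, 8, 15, 22, 29, 32, 34, 41]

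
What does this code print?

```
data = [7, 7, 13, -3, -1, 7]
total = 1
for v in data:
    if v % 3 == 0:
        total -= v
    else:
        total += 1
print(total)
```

9

v=7: not %3==0, total = 1+1 = 2
v=7: not %3==0, total = 2+1 = 3
v=13: not %3==0, total = 3+1 = 4
v=-3: %3==0, total = 4-(-3) = 7
v=-1: not %3==0, total = 7+1 = 8
v=7: not %3==0, total = 8+1 = 9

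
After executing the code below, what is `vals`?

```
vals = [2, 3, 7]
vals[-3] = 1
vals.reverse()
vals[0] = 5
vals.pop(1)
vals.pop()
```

vals[-3] = 1 → [1, 3, 7]
reverse → [7, 3, 1]
vals[0] = 5 → [5, 3, 1]
pop(1) removes 3 → [5, 1]
pop() removes 1 → [5]

[5]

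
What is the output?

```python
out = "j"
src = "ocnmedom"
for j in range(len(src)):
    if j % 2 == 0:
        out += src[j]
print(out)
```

j=0: add 'o' → 'jo'
j=1: skip
j=2: add 'n' → 'jon'
j=3: skip
j=4: add 'e' → 'jone'
j=5: skip
j=6: add 'o' → 'joneo'
j=7: skip

joneo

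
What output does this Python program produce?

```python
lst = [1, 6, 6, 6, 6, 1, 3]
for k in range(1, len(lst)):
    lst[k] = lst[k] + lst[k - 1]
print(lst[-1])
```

k=1: lst[1] = 6+1 = 7 → [1, 7, 6, 6, 6, 1, 3]
k=2: lst[2] = 6+7 = 13 → [1, 7, 13, 6, 6, 1, 3]
k=3: lst[3] = 6+13 = 19 → [1, 7, 13, 19, 6, 1, 3]
k=4: lst[4] = 6+19 = 25 → [1, 7, 13, 19, 25, 1, 3]
k=5: lst[5] = 1+25 = 26 → [1, 7, 13, 19, 25, 26, 3]
k=6: lst[6] = 3+26 = 29 → [1, 7, 13, 19, 25, 26, 29]

29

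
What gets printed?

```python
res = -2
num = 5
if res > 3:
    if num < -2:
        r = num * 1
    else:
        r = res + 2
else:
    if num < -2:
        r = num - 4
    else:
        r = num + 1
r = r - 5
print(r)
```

1

res=-2, num=5
res > 3 is False; num < -2 is False
→ r = num + 1 = 6
r = 6-5 = 1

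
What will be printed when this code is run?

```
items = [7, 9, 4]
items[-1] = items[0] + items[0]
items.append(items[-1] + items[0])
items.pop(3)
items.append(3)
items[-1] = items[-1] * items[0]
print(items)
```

items[-1] = items[0]+items[0] = 7+7 = 14 → [7, 9, 14]
append items[-1]+items[0] = 14+7 = 21 → [7, 9, 14, 21]
pop(3) removes 21 → [7, 9, 14]
append 3 → [7, 9, 14, 3]
items[-1] = items[-1]*items[0] = 3*7 = 21 → [7, 9, 14, 21]

[7, 9, 14, 21]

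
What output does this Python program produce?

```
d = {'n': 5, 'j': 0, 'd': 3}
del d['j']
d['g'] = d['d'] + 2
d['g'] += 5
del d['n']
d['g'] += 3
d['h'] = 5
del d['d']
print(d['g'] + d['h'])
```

del 'j' → {'n': 5, 'd': 3}
d['g'] = d['d']+2 = 5 → {'n': 5, 'd': 3, 'g': 5}
d['g'] = 5+5 = 10 → {'n': 5, 'd': 3, 'g': 10}
del 'n' → {'d': 3, 'g': 10}
d['g'] = 10+3 = 13 → {'d': 3, 'g': 13}
d['h'] = 5 → {'d': 3, 'g': 13, 'h': 5}
del 'd' → {'g': 13, 'h': 5}
d['g']+d['h'] = 13+5 = 18

18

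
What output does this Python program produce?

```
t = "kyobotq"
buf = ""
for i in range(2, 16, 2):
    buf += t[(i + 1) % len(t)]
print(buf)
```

btkooqy

i=2: add t[3]='b' → 'b'
i=4: add t[5]='t' → 'bt'
i=6: add t[0]='k' → 'btk'
i=8: add t[2]='o' → 'btko'
i=10: add t[4]='o' → 'btkoo'
i=12: add t[6]='q' → 'btkooq'
i=14: add t[1]='y' → 'btkooqy'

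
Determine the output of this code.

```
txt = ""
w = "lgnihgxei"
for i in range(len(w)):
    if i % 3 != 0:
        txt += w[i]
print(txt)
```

gnhgei

i=0: skip
i=1: add 'g' → 'g'
i=2: add 'n' → 'gn'
i=3: skip
i=4: add 'h' → 'gnh'
i=5: add 'g' → 'gnhg'
i=6: skip
i=7: add 'e' → 'gnhge'
i=8: add 'i' → 'gnhgei'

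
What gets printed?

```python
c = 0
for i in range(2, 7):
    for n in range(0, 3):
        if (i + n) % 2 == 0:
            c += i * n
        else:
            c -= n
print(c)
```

25

i=2,n=0: even sum, c = 0+0 = 0
i=2,n=1: odd sum, c = 0-1 = -1
i=2,n=2: even sum, c = (-1)+4 = 3
i=3,n=0: odd sum, c = 3-0 = 3
i=3,n=1: even sum, c = 3+3 = 6
i=3,n=2: odd sum, c = 6-2 = 4
i=4,n=0: even sum, c = 4+0 = 4
i=4,n=1: odd sum, c = 4-1 = 3
i=4,n=2: even sum, c = 3+8 = 11
i=5,n=0: odd sum, c = 11-0 = 11
i=5,n=1: even sum, c = 11+5 = 16
i=5,n=2: odd sum, c = 16-2 = 14
i=6,n=0: even sum, c = 14+0 = 14
i=6,n=1: odd sum, c = 14-1 = 13
i=6,n=2: even sum, c = 13+12 = 25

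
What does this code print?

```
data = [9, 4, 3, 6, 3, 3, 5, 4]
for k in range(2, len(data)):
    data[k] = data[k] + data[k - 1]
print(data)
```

[9, 4, 7, 13, 16, 19, 24, 28]

k=2: data[2] = 3+4 = 7 → [9, 4, 7, 6, 3, 3, 5, 4]
k=3: data[3] = 6+7 = 13 → [9, 4, 7, 13, 3, 3, 5, 4]
k=4: data[4] = 3+13 = 16 → [9, 4, 7, 13, 16, 3, 5, 4]
k=5: data[5] = 3+16 = 19 → [9, 4, 7, 13, 16, 19, 5, 4]
k=6: data[6] = 5+19 = 24 → [9, 4, 7, 13, 16, 19, 24, 4]
k=7: data[7] = 4+24 = 28 → [9, 4, 7, 13, 16, 19, 24, 28]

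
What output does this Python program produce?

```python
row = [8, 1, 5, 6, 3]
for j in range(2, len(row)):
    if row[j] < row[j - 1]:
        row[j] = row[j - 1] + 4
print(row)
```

j=2: 5>=1, unchanged → [8, 1, 5, 6, 3]
j=3: 6>=5, unchanged → [8, 1, 5, 6, 3]
j=4: 3<6, row[4] = 6+4 = 10 → [8, 1, 5, 6, 10]

[8, 1, 5, 6, 10]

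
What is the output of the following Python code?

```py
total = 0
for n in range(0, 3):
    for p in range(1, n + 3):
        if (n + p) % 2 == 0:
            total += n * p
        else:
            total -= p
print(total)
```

9

n=0,p=1: odd sum, total = 0-1 = -1
n=0,p=2: even sum, total = (-1)+0 = -1
n=1,p=1: even sum, total = (-1)+1 = 0
n=1,p=2: odd sum, total = 0-2 = -2
n=1,p=3: even sum, total = (-2)+3 = 1
n=2,p=1: odd sum, total = 1-1 = 0
n=2,p=2: even sum, total = 0+4 = 4
n=2,p=3: odd sum, total = 4-3 = 1
n=2,p=4: even sum, total = 1+8 = 9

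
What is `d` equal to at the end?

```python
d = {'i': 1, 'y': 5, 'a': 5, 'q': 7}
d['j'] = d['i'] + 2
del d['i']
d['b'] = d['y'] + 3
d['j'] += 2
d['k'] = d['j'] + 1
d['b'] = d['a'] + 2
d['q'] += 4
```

d['j'] = d['i']+2 = 3 → {'i': 1, 'y': 5, 'a': 5, 'q': 7, 'j': 3}
del 'i' → {'y': 5, 'a': 5, 'q': 7, 'j': 3}
d['b'] = d['y']+3 = 8 → {'y': 5, 'a': 5, 'q': 7, 'j': 3, 'b': 8}
d['j'] = 3+2 = 5 → {'y': 5, 'a': 5, 'q': 7, 'j': 5, 'b': 8}
d['k'] = d['j']+1 = 6 → {'y': 5, 'a': 5, 'q': 7, 'j': 5, 'b': 8, 'k': 6}
d['b'] = d['a']+2 = 7 → {'y': 5, 'a': 5, 'q': 7, 'j': 5, 'b': 7, 'k': 6}
d['q'] = 7+4 = 11 → {'y': 5, 'a': 5, 'q': 11, 'j': 5, 'b': 7, 'k': 6}

{'y': 5, 'a': 5, 'q': 11, 'j': 5, 'b': 7, 'k': 6}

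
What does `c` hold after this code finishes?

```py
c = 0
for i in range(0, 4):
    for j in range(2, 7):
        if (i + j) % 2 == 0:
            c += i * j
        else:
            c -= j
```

i=0,j=2: even sum, c = 0+0 = 0
i=0,j=3: odd sum, c = 0-3 = -3
i=0,j=4: even sum, c = (-3)+0 = -3
i=0,j=5: odd sum, c = (-3)-5 = -8
i=0,j=6: even sum, c = (-8)+0 = -8
i=1,j=2: odd sum, c = (-8)-2 = -10
i=1,j=3: even sum, c = (-10)+3 = -7
i=1,j=4: odd sum, c = (-7)-4 = -11
i=1,j=5: even sum, c = (-11)+5 = -6
i=1,j=6: odd sum, c = (-6)-6 = -12
i=2,j=2: even sum, c = (-12)+4 = -8
i=2,j=3: odd sum, c = (-8)-3 = -11
i=2,j=4: even sum, c = (-11)+8 = -3
i=2,j=5: odd sum, c = (-3)-5 = -8
i=2,j=6: even sum, c = (-8)+12 = 4
i=3,j=2: odd sum, c = 4-2 = 2
i=3,j=3: even sum, c = 2+9 = 11
i=3,j=4: odd sum, c = 11-4 = 7
i=3,j=5: even sum, c = 7+15 = 22
i=3,j=6: odd sum, c = 22-6 = 16

16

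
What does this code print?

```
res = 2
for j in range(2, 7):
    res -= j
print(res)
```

j=2: res = 2-2 = 0
j=3: res = 0-3 = -3
j=4: res = (-3)-4 = -7
j=5: res = (-7)-5 = -12
j=6: res = (-12)-6 = -18

-18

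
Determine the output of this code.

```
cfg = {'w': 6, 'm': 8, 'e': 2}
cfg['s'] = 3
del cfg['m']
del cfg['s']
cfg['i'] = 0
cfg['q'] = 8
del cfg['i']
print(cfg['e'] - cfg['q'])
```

cfg['s'] = 3 → {'w': 6, 'm': 8, 'e': 2, 's': 3}
del 'm' → {'w': 6, 'e': 2, 's': 3}
del 's' → {'w': 6, 'e': 2}
cfg['i'] = 0 → {'w': 6, 'e': 2, 'i': 0}
cfg['q'] = 8 → {'w': 6, 'e': 2, 'i': 0, 'q': 8}
del 'i' → {'w': 6, 'e': 2, 'q': 8}
cfg['e']-cfg['q'] = 2-8 = -6

-6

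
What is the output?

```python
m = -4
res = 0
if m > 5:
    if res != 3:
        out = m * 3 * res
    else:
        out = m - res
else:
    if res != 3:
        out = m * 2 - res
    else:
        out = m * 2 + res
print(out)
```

-8

m=-4, res=0
m > 5 is False; res != 3 is True
→ out = m * 2 - res = -8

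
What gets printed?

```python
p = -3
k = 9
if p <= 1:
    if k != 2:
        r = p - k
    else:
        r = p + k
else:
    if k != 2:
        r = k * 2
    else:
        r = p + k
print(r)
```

p=-3, k=9
p <= 1 is True; k != 2 is True
→ r = p - k = -12

-12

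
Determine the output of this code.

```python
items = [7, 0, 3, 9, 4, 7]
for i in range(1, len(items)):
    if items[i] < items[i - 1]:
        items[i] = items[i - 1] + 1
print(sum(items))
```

i=1: 0<7, items[1] = 7+1 = 8 → [7, 8, 3, 9, 4, 7]
i=2: 3<8, items[2] = 8+1 = 9 → [7, 8, 9, 9, 4, 7]
i=3: 9>=9, unchanged → [7, 8, 9, 9, 4, 7]
i=4: 4<9, items[4] = 9+1 = 10 → [7, 8, 9, 9, 10, 7]
i=5: 7<10, items[5] = 10+1 = 11 → [7, 8, 9, 9, 10, 11]
sum = 54

54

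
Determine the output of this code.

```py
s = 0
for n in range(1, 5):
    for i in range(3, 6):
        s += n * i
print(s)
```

120

n=1,i=3: s = 0+3 = 3
n=1,i=4: s = 3+4 = 7
n=1,i=5: s = 7+5 = 12
n=2,i=3: s = 12+6 = 18
n=2,i=4: s = 18+8 = 26
n=2,i=5: s = 26+10 = 36
n=3,i=3: s = 36+9 = 45
n=3,i=4: s = 45+12 = 57
n=3,i=5: s = 57+15 = 72
n=4,i=3: s = 72+12 = 84
n=4,i=4: s = 84+16 = 100
n=4,i=5: s = 100+20 = 120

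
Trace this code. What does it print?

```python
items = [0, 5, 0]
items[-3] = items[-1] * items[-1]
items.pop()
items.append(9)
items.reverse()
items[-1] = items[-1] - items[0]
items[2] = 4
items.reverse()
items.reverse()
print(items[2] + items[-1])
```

items[-3] = items[-1]*items[-1] = 0*0 = 0 → [0, 5, 0]
pop() removes 0 → [0, 5]
append 9 → [0, 5, 9]
reverse → [9, 5, 0]
items[-1] = items[-1]-items[0] = 0-9 = -9 → [9, 5, -9]
items[2] = 4 → [9, 5, 4]
reverse → [4, 5, 9]
reverse → [9, 5, 4]
items[2]+items[-1] = 4+4 = 8

8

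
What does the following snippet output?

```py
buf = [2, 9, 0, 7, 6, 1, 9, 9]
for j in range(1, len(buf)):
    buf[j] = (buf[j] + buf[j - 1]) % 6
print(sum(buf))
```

18

j=1: buf[1] = (9+2)%6 = 5 → [2, 5, 0, 7, 6, 1, 9, 9]
j=2: buf[2] = (0+5)%6 = 5 → [2, 5, 5, 7, 6, 1, 9, 9]
j=3: buf[3] = (7+5)%6 = 0 → [2, 5, 5, 0, 6, 1, 9, 9]
j=4: buf[4] = (6+0)%6 = 0 → [2, 5, 5, 0, 0, 1, 9, 9]
j=5: buf[5] = (1+0)%6 = 1 → [2, 5, 5, 0, 0, 1, 9, 9]
j=6: buf[6] = (9+1)%6 = 4 → [2, 5, 5, 0, 0, 1, 4, 9]
j=7: buf[7] = (9+4)%6 = 1 → [2, 5, 5, 0, 0, 1, 4, 1]
sum = 18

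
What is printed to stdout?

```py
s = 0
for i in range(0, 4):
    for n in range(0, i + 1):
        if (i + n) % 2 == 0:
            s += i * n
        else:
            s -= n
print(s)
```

i=0,n=0: even sum, s = 0+0 = 0
i=1,n=0: odd sum, s = 0-0 = 0
i=1,n=1: even sum, s = 0+1 = 1
i=2,n=0: even sum, s = 1+0 = 1
i=2,n=1: odd sum, s = 1-1 = 0
i=2,n=2: even sum, s = 0+4 = 4
i=3,n=0: odd sum, s = 4-0 = 4
i=3,n=1: even sum, s = 4+3 = 7
i=3,n=2: odd sum, s = 7-2 = 5
i=3,n=3: even sum, s = 5+9 = 14

14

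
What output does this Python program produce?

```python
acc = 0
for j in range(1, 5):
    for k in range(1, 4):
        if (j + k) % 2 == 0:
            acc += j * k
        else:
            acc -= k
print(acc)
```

16

j=1,k=1: even sum, acc = 0+1 = 1
j=1,k=2: odd sum, acc = 1-2 = -1
j=1,k=3: even sum, acc = (-1)+3 = 2
j=2,k=1: odd sum, acc = 2-1 = 1
j=2,k=2: even sum, acc = 1+4 = 5
j=2,k=3: odd sum, acc = 5-3 = 2
j=3,k=1: even sum, acc = 2+3 = 5
j=3,k=2: odd sum, acc = 5-2 = 3
j=3,k=3: even sum, acc = 3+9 = 12
j=4,k=1: odd sum, acc = 12-1 = 11
j=4,k=2: even sum, acc = 11+8 = 19
j=4,k=3: odd sum, acc = 19-3 = 16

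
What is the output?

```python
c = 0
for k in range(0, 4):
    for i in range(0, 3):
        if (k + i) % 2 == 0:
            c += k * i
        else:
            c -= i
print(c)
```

2

k=0,i=0: even sum, c = 0+0 = 0
k=0,i=1: odd sum, c = 0-1 = -1
k=0,i=2: even sum, c = (-1)+0 = -1
k=1,i=0: odd sum, c = (-1)-0 = -1
k=1,i=1: even sum, c = (-1)+1 = 0
k=1,i=2: odd sum, c = 0-2 = -2
k=2,i=0: even sum, c = (-2)+0 = -2
k=2,i=1: odd sum, c = (-2)-1 = -3
k=2,i=2: even sum, c = (-3)+4 = 1
k=3,i=0: odd sum, c = 1-0 = 1
k=3,i=1: even sum, c = 1+3 = 4
k=3,i=2: odd sum, c = 4-2 = 2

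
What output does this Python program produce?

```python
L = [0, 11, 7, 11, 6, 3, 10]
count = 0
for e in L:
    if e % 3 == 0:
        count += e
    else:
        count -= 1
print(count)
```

5

e=0: %3==0, count = 0+0 = 0
e=11: not %3==0, count = 0-1 = -1
e=7: not %3==0, count = (-1)-1 = -2
e=11: not %3==0, count = (-2)-1 = -3
e=6: %3==0, count = (-3)+6 = 3
e=3: %3==0, count = 3+3 = 6
e=10: not %3==0, count = 6-1 = 5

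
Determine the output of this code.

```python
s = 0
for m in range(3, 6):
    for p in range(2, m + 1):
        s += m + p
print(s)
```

m=3,p=2: s = 0+5 = 5
m=3,p=3: s = 5+6 = 11
m=4,p=2: s = 11+6 = 17
m=4,p=3: s = 17+7 = 24
m=4,p=4: s = 24+8 = 32
m=5,p=2: s = 32+7 = 39
m=5,p=3: s = 39+8 = 47
m=5,p=4: s = 47+9 = 56
m=5,p=5: s = 56+10 = 66

66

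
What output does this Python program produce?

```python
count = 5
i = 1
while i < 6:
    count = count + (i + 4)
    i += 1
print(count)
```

i=1: count = 5+5 = 10
i=2: count = 10+6 = 16
i=3: count = 16+7 = 23
i=4: count = 23+8 = 31
i=5: count = 31+9 = 40

40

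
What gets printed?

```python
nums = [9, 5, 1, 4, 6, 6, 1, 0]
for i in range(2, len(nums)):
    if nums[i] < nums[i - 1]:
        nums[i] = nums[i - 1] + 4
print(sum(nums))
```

i=2: 1<5, nums[2] = 5+4 = 9 → [9, 5, 9, 4, 6, 6, 1, 0]
i=3: 4<9, nums[3] = 9+4 = 13 → [9, 5, 9, 13, 6, 6, 1, 0]
i=4: 6<13, nums[4] = 13+4 = 17 → [9, 5, 9, 13, 17, 6, 1, 0]
i=5: 6<17, nums[5] = 17+4 = 21 → [9, 5, 9, 13, 17, 21, 1, 0]
i=6: 1<21, nums[6] = 21+4 = 25 → [9, 5, 9, 13, 17, 21, 25, 0]
i=7: 0<25, nums[7] = 25+4 = 29 → [9, 5, 9, 13, 17, 21, 25, 29]
sum = 128

128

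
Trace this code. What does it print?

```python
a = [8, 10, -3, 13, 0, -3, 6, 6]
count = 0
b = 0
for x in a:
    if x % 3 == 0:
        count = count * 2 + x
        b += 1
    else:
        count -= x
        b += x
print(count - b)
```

-862

x=8: not %3==0, count = 0-8 = -8; b=8
x=10: not %3==0, count = (-8)-10 = -18; b=18
x=-3: %3==0, count = (-18)*2+(-3) = -39; b=19
x=13: not %3==0, count = (-39)-13 = -52; b=32
x=0: %3==0, count = (-52)*2+0 = -104; b=33
x=-3: %3==0, count = (-104)*2+(-3) = -211; b=34
x=6: %3==0, count = (-211)*2+6 = -416; b=35
x=6: %3==0, count = (-416)*2+6 = -826; b=36
count-b = (-826)-36 = -862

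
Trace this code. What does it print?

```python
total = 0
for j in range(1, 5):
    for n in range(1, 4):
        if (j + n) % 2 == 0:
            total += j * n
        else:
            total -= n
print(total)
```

16

j=1,n=1: even sum, total = 0+1 = 1
j=1,n=2: odd sum, total = 1-2 = -1
j=1,n=3: even sum, total = (-1)+3 = 2
j=2,n=1: odd sum, total = 2-1 = 1
j=2,n=2: even sum, total = 1+4 = 5
j=2,n=3: odd sum, total = 5-3 = 2
j=3,n=1: even sum, total = 2+3 = 5
j=3,n=2: odd sum, total = 5-2 = 3
j=3,n=3: even sum, total = 3+9 = 12
j=4,n=1: odd sum, total = 12-1 = 11
j=4,n=2: even sum, total = 11+8 = 19
j=4,n=3: odd sum, total = 19-3 = 16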